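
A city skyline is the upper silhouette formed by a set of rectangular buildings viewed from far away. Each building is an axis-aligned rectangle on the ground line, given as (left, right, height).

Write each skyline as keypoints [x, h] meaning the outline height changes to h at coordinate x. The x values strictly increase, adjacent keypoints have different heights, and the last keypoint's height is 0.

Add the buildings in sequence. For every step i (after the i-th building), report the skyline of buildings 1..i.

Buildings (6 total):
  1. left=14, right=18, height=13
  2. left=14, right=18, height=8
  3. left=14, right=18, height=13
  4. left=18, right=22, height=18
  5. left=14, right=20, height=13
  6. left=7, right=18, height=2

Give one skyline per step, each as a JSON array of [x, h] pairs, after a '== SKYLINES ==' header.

== SKYLINES ==
[[14,13],[18,0]]
[[14,13],[18,0]]
[[14,13],[18,0]]
[[14,13],[18,18],[22,0]]
[[14,13],[18,18],[22,0]]
[[7,2],[14,13],[18,18],[22,0]]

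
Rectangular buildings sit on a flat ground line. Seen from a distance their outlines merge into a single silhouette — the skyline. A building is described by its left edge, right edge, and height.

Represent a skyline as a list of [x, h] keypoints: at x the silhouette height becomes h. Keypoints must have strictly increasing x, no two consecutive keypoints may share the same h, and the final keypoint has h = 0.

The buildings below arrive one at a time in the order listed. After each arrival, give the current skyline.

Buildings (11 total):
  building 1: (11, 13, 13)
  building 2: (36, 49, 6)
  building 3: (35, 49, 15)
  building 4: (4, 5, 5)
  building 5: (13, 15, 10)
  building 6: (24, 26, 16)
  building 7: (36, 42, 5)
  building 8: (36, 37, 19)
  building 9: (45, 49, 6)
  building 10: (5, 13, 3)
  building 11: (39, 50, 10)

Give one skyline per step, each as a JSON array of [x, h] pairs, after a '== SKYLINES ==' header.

== SKYLINES ==
[[11,13],[13,0]]
[[11,13],[13,0],[36,6],[49,0]]
[[11,13],[13,0],[35,15],[49,0]]
[[4,5],[5,0],[11,13],[13,0],[35,15],[49,0]]
[[4,5],[5,0],[11,13],[13,10],[15,0],[35,15],[49,0]]
[[4,5],[5,0],[11,13],[13,10],[15,0],[24,16],[26,0],[35,15],[49,0]]
[[4,5],[5,0],[11,13],[13,10],[15,0],[24,16],[26,0],[35,15],[49,0]]
[[4,5],[5,0],[11,13],[13,10],[15,0],[24,16],[26,0],[35,15],[36,19],[37,15],[49,0]]
[[4,5],[5,0],[11,13],[13,10],[15,0],[24,16],[26,0],[35,15],[36,19],[37,15],[49,0]]
[[4,5],[5,3],[11,13],[13,10],[15,0],[24,16],[26,0],[35,15],[36,19],[37,15],[49,0]]
[[4,5],[5,3],[11,13],[13,10],[15,0],[24,16],[26,0],[35,15],[36,19],[37,15],[49,10],[50,0]]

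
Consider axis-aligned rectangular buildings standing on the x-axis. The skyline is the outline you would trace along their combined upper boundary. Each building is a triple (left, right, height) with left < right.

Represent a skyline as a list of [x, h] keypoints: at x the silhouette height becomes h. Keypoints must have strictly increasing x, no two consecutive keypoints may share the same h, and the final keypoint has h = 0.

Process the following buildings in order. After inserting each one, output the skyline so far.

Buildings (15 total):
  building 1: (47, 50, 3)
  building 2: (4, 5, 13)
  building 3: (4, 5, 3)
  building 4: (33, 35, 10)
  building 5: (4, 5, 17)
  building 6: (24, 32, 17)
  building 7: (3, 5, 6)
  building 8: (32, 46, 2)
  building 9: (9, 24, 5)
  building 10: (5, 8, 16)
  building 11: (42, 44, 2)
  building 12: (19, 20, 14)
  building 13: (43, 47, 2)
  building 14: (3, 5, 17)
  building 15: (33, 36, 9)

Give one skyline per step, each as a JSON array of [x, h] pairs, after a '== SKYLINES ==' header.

== SKYLINES ==
[[47,3],[50,0]]
[[4,13],[5,0],[47,3],[50,0]]
[[4,13],[5,0],[47,3],[50,0]]
[[4,13],[5,0],[33,10],[35,0],[47,3],[50,0]]
[[4,17],[5,0],[33,10],[35,0],[47,3],[50,0]]
[[4,17],[5,0],[24,17],[32,0],[33,10],[35,0],[47,3],[50,0]]
[[3,6],[4,17],[5,0],[24,17],[32,0],[33,10],[35,0],[47,3],[50,0]]
[[3,6],[4,17],[5,0],[24,17],[32,2],[33,10],[35,2],[46,0],[47,3],[50,0]]
[[3,6],[4,17],[5,0],[9,5],[24,17],[32,2],[33,10],[35,2],[46,0],[47,3],[50,0]]
[[3,6],[4,17],[5,16],[8,0],[9,5],[24,17],[32,2],[33,10],[35,2],[46,0],[47,3],[50,0]]
[[3,6],[4,17],[5,16],[8,0],[9,5],[24,17],[32,2],[33,10],[35,2],[46,0],[47,3],[50,0]]
[[3,6],[4,17],[5,16],[8,0],[9,5],[19,14],[20,5],[24,17],[32,2],[33,10],[35,2],[46,0],[47,3],[50,0]]
[[3,6],[4,17],[5,16],[8,0],[9,5],[19,14],[20,5],[24,17],[32,2],[33,10],[35,2],[47,3],[50,0]]
[[3,17],[5,16],[8,0],[9,5],[19,14],[20,5],[24,17],[32,2],[33,10],[35,2],[47,3],[50,0]]
[[3,17],[5,16],[8,0],[9,5],[19,14],[20,5],[24,17],[32,2],[33,10],[35,9],[36,2],[47,3],[50,0]]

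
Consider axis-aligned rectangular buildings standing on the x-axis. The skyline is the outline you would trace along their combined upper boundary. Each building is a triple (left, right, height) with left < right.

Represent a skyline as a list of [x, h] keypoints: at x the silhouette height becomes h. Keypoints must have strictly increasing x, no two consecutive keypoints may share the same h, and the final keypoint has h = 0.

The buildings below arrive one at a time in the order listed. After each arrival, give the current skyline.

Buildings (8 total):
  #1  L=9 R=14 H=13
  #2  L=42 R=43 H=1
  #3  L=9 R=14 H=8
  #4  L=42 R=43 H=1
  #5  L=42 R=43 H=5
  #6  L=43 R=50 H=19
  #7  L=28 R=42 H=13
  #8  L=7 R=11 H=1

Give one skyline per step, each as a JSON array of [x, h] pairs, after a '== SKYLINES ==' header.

== SKYLINES ==
[[9,13],[14,0]]
[[9,13],[14,0],[42,1],[43,0]]
[[9,13],[14,0],[42,1],[43,0]]
[[9,13],[14,0],[42,1],[43,0]]
[[9,13],[14,0],[42,5],[43,0]]
[[9,13],[14,0],[42,5],[43,19],[50,0]]
[[9,13],[14,0],[28,13],[42,5],[43,19],[50,0]]
[[7,1],[9,13],[14,0],[28,13],[42,5],[43,19],[50,0]]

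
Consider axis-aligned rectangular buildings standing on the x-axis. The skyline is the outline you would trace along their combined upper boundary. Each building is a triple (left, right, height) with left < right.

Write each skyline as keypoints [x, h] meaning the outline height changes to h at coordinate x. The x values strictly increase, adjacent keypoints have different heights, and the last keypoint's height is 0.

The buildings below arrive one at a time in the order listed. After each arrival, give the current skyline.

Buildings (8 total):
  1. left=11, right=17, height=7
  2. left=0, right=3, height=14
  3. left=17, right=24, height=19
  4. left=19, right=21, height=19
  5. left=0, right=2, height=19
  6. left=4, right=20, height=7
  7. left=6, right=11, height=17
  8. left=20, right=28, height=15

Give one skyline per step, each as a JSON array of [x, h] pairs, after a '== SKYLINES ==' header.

== SKYLINES ==
[[11,7],[17,0]]
[[0,14],[3,0],[11,7],[17,0]]
[[0,14],[3,0],[11,7],[17,19],[24,0]]
[[0,14],[3,0],[11,7],[17,19],[24,0]]
[[0,19],[2,14],[3,0],[11,7],[17,19],[24,0]]
[[0,19],[2,14],[3,0],[4,7],[17,19],[24,0]]
[[0,19],[2,14],[3,0],[4,7],[6,17],[11,7],[17,19],[24,0]]
[[0,19],[2,14],[3,0],[4,7],[6,17],[11,7],[17,19],[24,15],[28,0]]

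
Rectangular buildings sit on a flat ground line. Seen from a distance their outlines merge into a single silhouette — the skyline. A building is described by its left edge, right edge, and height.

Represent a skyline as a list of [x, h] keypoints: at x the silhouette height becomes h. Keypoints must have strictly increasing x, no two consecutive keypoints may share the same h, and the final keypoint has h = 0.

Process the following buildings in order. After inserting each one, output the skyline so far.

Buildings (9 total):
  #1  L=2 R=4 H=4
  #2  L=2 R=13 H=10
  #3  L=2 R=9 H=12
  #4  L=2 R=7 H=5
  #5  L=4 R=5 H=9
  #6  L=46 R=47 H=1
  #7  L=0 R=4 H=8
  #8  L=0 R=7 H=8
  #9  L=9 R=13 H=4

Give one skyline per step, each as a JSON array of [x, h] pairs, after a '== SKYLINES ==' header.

== SKYLINES ==
[[2,4],[4,0]]
[[2,10],[13,0]]
[[2,12],[9,10],[13,0]]
[[2,12],[9,10],[13,0]]
[[2,12],[9,10],[13,0]]
[[2,12],[9,10],[13,0],[46,1],[47,0]]
[[0,8],[2,12],[9,10],[13,0],[46,1],[47,0]]
[[0,8],[2,12],[9,10],[13,0],[46,1],[47,0]]
[[0,8],[2,12],[9,10],[13,0],[46,1],[47,0]]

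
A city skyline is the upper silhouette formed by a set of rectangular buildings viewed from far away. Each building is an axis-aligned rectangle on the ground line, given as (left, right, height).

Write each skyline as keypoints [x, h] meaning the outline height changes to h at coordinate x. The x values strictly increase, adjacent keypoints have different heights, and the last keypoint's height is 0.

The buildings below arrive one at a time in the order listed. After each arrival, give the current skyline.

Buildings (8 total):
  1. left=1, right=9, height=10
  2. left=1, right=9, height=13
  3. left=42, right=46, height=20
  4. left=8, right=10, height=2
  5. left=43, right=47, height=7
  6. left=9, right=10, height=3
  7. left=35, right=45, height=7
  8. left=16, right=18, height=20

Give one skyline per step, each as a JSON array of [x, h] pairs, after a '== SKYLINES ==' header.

== SKYLINES ==
[[1,10],[9,0]]
[[1,13],[9,0]]
[[1,13],[9,0],[42,20],[46,0]]
[[1,13],[9,2],[10,0],[42,20],[46,0]]
[[1,13],[9,2],[10,0],[42,20],[46,7],[47,0]]
[[1,13],[9,3],[10,0],[42,20],[46,7],[47,0]]
[[1,13],[9,3],[10,0],[35,7],[42,20],[46,7],[47,0]]
[[1,13],[9,3],[10,0],[16,20],[18,0],[35,7],[42,20],[46,7],[47,0]]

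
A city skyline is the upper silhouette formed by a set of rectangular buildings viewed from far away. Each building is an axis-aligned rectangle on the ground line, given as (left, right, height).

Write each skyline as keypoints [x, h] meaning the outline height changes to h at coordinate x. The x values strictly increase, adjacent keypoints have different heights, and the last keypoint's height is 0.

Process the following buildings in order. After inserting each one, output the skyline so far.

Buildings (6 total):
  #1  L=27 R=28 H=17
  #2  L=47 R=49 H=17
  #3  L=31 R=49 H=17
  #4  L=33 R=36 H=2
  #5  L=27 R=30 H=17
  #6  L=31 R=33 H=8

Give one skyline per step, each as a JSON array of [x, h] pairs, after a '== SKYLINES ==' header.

== SKYLINES ==
[[27,17],[28,0]]
[[27,17],[28,0],[47,17],[49,0]]
[[27,17],[28,0],[31,17],[49,0]]
[[27,17],[28,0],[31,17],[49,0]]
[[27,17],[30,0],[31,17],[49,0]]
[[27,17],[30,0],[31,17],[49,0]]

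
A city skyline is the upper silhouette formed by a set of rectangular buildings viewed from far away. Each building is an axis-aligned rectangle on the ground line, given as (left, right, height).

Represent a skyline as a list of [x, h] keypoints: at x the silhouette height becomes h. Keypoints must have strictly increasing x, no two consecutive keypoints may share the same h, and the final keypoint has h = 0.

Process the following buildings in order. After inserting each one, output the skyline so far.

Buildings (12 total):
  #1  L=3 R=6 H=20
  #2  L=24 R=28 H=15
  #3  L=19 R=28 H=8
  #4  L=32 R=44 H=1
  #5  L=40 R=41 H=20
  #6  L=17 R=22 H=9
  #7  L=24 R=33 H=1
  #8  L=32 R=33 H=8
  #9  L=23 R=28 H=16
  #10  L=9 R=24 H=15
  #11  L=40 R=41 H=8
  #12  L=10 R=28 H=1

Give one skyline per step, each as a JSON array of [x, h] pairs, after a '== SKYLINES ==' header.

== SKYLINES ==
[[3,20],[6,0]]
[[3,20],[6,0],[24,15],[28,0]]
[[3,20],[6,0],[19,8],[24,15],[28,0]]
[[3,20],[6,0],[19,8],[24,15],[28,0],[32,1],[44,0]]
[[3,20],[6,0],[19,8],[24,15],[28,0],[32,1],[40,20],[41,1],[44,0]]
[[3,20],[6,0],[17,9],[22,8],[24,15],[28,0],[32,1],[40,20],[41,1],[44,0]]
[[3,20],[6,0],[17,9],[22,8],[24,15],[28,1],[40,20],[41,1],[44,0]]
[[3,20],[6,0],[17,9],[22,8],[24,15],[28,1],[32,8],[33,1],[40,20],[41,1],[44,0]]
[[3,20],[6,0],[17,9],[22,8],[23,16],[28,1],[32,8],[33,1],[40,20],[41,1],[44,0]]
[[3,20],[6,0],[9,15],[23,16],[28,1],[32,8],[33,1],[40,20],[41,1],[44,0]]
[[3,20],[6,0],[9,15],[23,16],[28,1],[32,8],[33,1],[40,20],[41,1],[44,0]]
[[3,20],[6,0],[9,15],[23,16],[28,1],[32,8],[33,1],[40,20],[41,1],[44,0]]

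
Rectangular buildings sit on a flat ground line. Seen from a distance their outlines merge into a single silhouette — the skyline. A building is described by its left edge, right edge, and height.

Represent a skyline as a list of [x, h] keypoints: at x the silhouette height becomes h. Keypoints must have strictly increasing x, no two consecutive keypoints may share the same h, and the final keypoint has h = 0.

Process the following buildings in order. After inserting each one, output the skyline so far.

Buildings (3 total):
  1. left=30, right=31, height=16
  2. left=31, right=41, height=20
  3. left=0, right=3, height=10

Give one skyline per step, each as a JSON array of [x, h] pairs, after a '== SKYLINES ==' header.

== SKYLINES ==
[[30,16],[31,0]]
[[30,16],[31,20],[41,0]]
[[0,10],[3,0],[30,16],[31,20],[41,0]]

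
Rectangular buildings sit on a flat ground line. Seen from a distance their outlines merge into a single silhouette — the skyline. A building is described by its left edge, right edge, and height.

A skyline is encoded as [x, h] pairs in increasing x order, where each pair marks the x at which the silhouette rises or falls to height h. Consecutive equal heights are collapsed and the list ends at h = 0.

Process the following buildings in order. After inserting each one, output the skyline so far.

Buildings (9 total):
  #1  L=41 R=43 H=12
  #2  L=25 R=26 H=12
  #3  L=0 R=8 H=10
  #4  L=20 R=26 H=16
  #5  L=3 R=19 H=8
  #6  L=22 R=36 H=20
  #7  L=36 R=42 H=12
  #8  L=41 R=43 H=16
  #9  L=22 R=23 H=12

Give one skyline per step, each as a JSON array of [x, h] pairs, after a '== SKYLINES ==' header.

== SKYLINES ==
[[41,12],[43,0]]
[[25,12],[26,0],[41,12],[43,0]]
[[0,10],[8,0],[25,12],[26,0],[41,12],[43,0]]
[[0,10],[8,0],[20,16],[26,0],[41,12],[43,0]]
[[0,10],[8,8],[19,0],[20,16],[26,0],[41,12],[43,0]]
[[0,10],[8,8],[19,0],[20,16],[22,20],[36,0],[41,12],[43,0]]
[[0,10],[8,8],[19,0],[20,16],[22,20],[36,12],[43,0]]
[[0,10],[8,8],[19,0],[20,16],[22,20],[36,12],[41,16],[43,0]]
[[0,10],[8,8],[19,0],[20,16],[22,20],[36,12],[41,16],[43,0]]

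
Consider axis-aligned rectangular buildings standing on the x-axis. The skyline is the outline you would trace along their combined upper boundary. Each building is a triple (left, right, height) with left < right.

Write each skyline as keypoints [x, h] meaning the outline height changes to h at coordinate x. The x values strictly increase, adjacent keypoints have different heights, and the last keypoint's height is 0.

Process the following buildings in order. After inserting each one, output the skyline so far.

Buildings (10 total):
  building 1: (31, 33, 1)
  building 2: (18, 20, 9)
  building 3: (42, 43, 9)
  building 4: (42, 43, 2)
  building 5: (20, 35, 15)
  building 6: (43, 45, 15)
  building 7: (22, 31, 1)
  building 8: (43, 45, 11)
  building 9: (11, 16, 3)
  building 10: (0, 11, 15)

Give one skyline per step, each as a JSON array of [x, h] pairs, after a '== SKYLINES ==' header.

== SKYLINES ==
[[31,1],[33,0]]
[[18,9],[20,0],[31,1],[33,0]]
[[18,9],[20,0],[31,1],[33,0],[42,9],[43,0]]
[[18,9],[20,0],[31,1],[33,0],[42,9],[43,0]]
[[18,9],[20,15],[35,0],[42,9],[43,0]]
[[18,9],[20,15],[35,0],[42,9],[43,15],[45,0]]
[[18,9],[20,15],[35,0],[42,9],[43,15],[45,0]]
[[18,9],[20,15],[35,0],[42,9],[43,15],[45,0]]
[[11,3],[16,0],[18,9],[20,15],[35,0],[42,9],[43,15],[45,0]]
[[0,15],[11,3],[16,0],[18,9],[20,15],[35,0],[42,9],[43,15],[45,0]]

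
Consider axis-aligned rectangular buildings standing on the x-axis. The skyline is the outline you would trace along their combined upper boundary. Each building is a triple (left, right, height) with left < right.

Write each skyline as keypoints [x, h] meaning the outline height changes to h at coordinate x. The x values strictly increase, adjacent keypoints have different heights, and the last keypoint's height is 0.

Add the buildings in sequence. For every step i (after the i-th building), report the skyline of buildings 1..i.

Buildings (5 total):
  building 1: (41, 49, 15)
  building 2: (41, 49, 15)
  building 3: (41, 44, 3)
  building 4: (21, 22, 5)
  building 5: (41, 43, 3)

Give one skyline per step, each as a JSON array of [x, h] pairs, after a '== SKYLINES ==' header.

== SKYLINES ==
[[41,15],[49,0]]
[[41,15],[49,0]]
[[41,15],[49,0]]
[[21,5],[22,0],[41,15],[49,0]]
[[21,5],[22,0],[41,15],[49,0]]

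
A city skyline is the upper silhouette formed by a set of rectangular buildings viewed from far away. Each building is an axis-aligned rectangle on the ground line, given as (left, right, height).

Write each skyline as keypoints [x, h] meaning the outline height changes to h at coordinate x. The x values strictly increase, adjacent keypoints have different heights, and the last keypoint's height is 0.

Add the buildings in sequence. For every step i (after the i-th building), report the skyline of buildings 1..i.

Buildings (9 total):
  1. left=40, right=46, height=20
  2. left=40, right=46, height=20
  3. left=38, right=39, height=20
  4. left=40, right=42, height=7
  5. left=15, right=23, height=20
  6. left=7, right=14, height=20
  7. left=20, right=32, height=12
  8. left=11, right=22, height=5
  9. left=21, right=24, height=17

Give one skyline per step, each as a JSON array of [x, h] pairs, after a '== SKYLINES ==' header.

== SKYLINES ==
[[40,20],[46,0]]
[[40,20],[46,0]]
[[38,20],[39,0],[40,20],[46,0]]
[[38,20],[39,0],[40,20],[46,0]]
[[15,20],[23,0],[38,20],[39,0],[40,20],[46,0]]
[[7,20],[14,0],[15,20],[23,0],[38,20],[39,0],[40,20],[46,0]]
[[7,20],[14,0],[15,20],[23,12],[32,0],[38,20],[39,0],[40,20],[46,0]]
[[7,20],[14,5],[15,20],[23,12],[32,0],[38,20],[39,0],[40,20],[46,0]]
[[7,20],[14,5],[15,20],[23,17],[24,12],[32,0],[38,20],[39,0],[40,20],[46,0]]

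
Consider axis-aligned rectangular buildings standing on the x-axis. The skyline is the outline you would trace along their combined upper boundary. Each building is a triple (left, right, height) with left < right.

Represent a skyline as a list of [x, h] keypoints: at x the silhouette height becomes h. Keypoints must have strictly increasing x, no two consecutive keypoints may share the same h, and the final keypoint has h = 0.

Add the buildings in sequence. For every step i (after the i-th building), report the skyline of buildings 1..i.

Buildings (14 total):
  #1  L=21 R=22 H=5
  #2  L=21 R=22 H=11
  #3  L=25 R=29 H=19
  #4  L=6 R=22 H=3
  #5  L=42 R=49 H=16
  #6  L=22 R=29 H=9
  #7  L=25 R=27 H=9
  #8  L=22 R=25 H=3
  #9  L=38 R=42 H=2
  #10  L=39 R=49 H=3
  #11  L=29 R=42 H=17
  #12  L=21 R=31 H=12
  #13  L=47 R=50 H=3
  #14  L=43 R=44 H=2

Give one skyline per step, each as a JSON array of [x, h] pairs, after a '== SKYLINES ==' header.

== SKYLINES ==
[[21,5],[22,0]]
[[21,11],[22,0]]
[[21,11],[22,0],[25,19],[29,0]]
[[6,3],[21,11],[22,0],[25,19],[29,0]]
[[6,3],[21,11],[22,0],[25,19],[29,0],[42,16],[49,0]]
[[6,3],[21,11],[22,9],[25,19],[29,0],[42,16],[49,0]]
[[6,3],[21,11],[22,9],[25,19],[29,0],[42,16],[49,0]]
[[6,3],[21,11],[22,9],[25,19],[29,0],[42,16],[49,0]]
[[6,3],[21,11],[22,9],[25,19],[29,0],[38,2],[42,16],[49,0]]
[[6,3],[21,11],[22,9],[25,19],[29,0],[38,2],[39,3],[42,16],[49,0]]
[[6,3],[21,11],[22,9],[25,19],[29,17],[42,16],[49,0]]
[[6,3],[21,12],[25,19],[29,17],[42,16],[49,0]]
[[6,3],[21,12],[25,19],[29,17],[42,16],[49,3],[50,0]]
[[6,3],[21,12],[25,19],[29,17],[42,16],[49,3],[50,0]]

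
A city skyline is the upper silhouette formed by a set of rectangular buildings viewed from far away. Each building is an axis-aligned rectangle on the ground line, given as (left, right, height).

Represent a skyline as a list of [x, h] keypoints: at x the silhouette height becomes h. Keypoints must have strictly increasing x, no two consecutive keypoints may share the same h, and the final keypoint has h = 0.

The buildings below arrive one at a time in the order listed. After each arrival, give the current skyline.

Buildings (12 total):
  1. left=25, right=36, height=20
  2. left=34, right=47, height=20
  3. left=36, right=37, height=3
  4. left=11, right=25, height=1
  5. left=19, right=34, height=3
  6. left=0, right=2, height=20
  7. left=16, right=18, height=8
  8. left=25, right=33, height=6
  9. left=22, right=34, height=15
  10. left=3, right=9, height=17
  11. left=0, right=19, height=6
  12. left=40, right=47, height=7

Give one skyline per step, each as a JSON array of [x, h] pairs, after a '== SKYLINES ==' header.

== SKYLINES ==
[[25,20],[36,0]]
[[25,20],[47,0]]
[[25,20],[47,0]]
[[11,1],[25,20],[47,0]]
[[11,1],[19,3],[25,20],[47,0]]
[[0,20],[2,0],[11,1],[19,3],[25,20],[47,0]]
[[0,20],[2,0],[11,1],[16,8],[18,1],[19,3],[25,20],[47,0]]
[[0,20],[2,0],[11,1],[16,8],[18,1],[19,3],[25,20],[47,0]]
[[0,20],[2,0],[11,1],[16,8],[18,1],[19,3],[22,15],[25,20],[47,0]]
[[0,20],[2,0],[3,17],[9,0],[11,1],[16,8],[18,1],[19,3],[22,15],[25,20],[47,0]]
[[0,20],[2,6],[3,17],[9,6],[16,8],[18,6],[19,3],[22,15],[25,20],[47,0]]
[[0,20],[2,6],[3,17],[9,6],[16,8],[18,6],[19,3],[22,15],[25,20],[47,0]]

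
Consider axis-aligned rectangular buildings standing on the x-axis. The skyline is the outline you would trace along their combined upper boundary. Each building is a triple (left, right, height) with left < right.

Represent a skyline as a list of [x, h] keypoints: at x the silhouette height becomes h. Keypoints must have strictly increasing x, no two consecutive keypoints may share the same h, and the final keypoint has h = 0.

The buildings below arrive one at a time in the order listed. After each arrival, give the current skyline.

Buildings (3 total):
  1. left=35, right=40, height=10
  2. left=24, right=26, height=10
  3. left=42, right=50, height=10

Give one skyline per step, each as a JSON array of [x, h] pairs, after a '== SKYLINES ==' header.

== SKYLINES ==
[[35,10],[40,0]]
[[24,10],[26,0],[35,10],[40,0]]
[[24,10],[26,0],[35,10],[40,0],[42,10],[50,0]]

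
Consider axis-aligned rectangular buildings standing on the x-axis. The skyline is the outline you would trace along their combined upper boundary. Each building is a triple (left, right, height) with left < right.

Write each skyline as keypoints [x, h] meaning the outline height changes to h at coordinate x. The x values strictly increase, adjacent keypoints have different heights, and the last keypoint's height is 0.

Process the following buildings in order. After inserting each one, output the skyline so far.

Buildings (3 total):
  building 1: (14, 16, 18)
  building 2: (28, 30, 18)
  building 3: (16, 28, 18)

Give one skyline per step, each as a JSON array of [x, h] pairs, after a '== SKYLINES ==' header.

== SKYLINES ==
[[14,18],[16,0]]
[[14,18],[16,0],[28,18],[30,0]]
[[14,18],[30,0]]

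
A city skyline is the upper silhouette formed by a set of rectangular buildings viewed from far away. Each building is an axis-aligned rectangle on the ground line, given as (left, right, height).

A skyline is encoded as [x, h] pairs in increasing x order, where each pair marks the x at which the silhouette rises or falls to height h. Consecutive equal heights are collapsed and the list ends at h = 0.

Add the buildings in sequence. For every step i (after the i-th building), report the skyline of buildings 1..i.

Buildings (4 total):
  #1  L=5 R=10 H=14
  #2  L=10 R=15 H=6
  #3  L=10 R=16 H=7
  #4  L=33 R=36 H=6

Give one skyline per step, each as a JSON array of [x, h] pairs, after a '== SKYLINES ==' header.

== SKYLINES ==
[[5,14],[10,0]]
[[5,14],[10,6],[15,0]]
[[5,14],[10,7],[16,0]]
[[5,14],[10,7],[16,0],[33,6],[36,0]]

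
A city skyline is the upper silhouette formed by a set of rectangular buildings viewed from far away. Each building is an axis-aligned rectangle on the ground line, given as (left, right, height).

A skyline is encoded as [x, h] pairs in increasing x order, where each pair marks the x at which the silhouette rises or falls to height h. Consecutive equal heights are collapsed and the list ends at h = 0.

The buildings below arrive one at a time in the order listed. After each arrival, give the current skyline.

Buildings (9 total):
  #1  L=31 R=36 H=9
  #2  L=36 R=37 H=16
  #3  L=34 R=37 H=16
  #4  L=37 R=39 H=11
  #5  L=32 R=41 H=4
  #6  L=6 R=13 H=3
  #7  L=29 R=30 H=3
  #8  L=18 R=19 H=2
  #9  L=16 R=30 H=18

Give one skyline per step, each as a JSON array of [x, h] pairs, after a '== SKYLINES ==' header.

== SKYLINES ==
[[31,9],[36,0]]
[[31,9],[36,16],[37,0]]
[[31,9],[34,16],[37,0]]
[[31,9],[34,16],[37,11],[39,0]]
[[31,9],[34,16],[37,11],[39,4],[41,0]]
[[6,3],[13,0],[31,9],[34,16],[37,11],[39,4],[41,0]]
[[6,3],[13,0],[29,3],[30,0],[31,9],[34,16],[37,11],[39,4],[41,0]]
[[6,3],[13,0],[18,2],[19,0],[29,3],[30,0],[31,9],[34,16],[37,11],[39,4],[41,0]]
[[6,3],[13,0],[16,18],[30,0],[31,9],[34,16],[37,11],[39,4],[41,0]]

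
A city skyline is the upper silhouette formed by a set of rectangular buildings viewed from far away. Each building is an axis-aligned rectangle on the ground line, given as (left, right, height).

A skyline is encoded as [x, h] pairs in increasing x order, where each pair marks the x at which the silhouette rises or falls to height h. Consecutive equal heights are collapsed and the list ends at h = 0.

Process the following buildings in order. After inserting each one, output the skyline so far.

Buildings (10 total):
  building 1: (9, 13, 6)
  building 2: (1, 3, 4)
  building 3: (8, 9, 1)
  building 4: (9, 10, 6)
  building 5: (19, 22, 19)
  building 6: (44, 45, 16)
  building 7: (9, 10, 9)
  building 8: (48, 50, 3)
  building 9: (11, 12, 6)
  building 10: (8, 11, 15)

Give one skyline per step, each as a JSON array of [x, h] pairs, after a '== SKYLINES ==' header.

== SKYLINES ==
[[9,6],[13,0]]
[[1,4],[3,0],[9,6],[13,0]]
[[1,4],[3,0],[8,1],[9,6],[13,0]]
[[1,4],[3,0],[8,1],[9,6],[13,0]]
[[1,4],[3,0],[8,1],[9,6],[13,0],[19,19],[22,0]]
[[1,4],[3,0],[8,1],[9,6],[13,0],[19,19],[22,0],[44,16],[45,0]]
[[1,4],[3,0],[8,1],[9,9],[10,6],[13,0],[19,19],[22,0],[44,16],[45,0]]
[[1,4],[3,0],[8,1],[9,9],[10,6],[13,0],[19,19],[22,0],[44,16],[45,0],[48,3],[50,0]]
[[1,4],[3,0],[8,1],[9,9],[10,6],[13,0],[19,19],[22,0],[44,16],[45,0],[48,3],[50,0]]
[[1,4],[3,0],[8,15],[11,6],[13,0],[19,19],[22,0],[44,16],[45,0],[48,3],[50,0]]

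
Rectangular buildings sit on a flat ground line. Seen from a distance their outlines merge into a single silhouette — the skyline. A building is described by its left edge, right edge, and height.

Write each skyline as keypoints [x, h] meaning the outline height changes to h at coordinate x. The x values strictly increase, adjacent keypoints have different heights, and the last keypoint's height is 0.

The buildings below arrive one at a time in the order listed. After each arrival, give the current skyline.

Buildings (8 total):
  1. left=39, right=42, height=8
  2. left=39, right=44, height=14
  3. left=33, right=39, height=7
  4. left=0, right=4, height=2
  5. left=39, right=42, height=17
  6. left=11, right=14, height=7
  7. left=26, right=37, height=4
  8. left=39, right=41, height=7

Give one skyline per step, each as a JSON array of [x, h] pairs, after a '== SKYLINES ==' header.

== SKYLINES ==
[[39,8],[42,0]]
[[39,14],[44,0]]
[[33,7],[39,14],[44,0]]
[[0,2],[4,0],[33,7],[39,14],[44,0]]
[[0,2],[4,0],[33,7],[39,17],[42,14],[44,0]]
[[0,2],[4,0],[11,7],[14,0],[33,7],[39,17],[42,14],[44,0]]
[[0,2],[4,0],[11,7],[14,0],[26,4],[33,7],[39,17],[42,14],[44,0]]
[[0,2],[4,0],[11,7],[14,0],[26,4],[33,7],[39,17],[42,14],[44,0]]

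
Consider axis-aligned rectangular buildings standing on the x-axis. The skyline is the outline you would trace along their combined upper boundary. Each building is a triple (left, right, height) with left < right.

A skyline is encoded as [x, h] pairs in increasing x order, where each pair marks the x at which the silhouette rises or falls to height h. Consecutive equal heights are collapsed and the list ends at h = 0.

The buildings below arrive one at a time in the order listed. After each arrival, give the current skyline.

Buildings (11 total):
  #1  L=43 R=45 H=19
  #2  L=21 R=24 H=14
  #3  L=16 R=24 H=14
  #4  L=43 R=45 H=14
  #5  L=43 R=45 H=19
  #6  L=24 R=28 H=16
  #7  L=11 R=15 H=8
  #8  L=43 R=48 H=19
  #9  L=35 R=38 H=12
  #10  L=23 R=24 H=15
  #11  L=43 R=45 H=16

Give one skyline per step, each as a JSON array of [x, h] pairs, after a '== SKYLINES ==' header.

== SKYLINES ==
[[43,19],[45,0]]
[[21,14],[24,0],[43,19],[45,0]]
[[16,14],[24,0],[43,19],[45,0]]
[[16,14],[24,0],[43,19],[45,0]]
[[16,14],[24,0],[43,19],[45,0]]
[[16,14],[24,16],[28,0],[43,19],[45,0]]
[[11,8],[15,0],[16,14],[24,16],[28,0],[43,19],[45,0]]
[[11,8],[15,0],[16,14],[24,16],[28,0],[43,19],[48,0]]
[[11,8],[15,0],[16,14],[24,16],[28,0],[35,12],[38,0],[43,19],[48,0]]
[[11,8],[15,0],[16,14],[23,15],[24,16],[28,0],[35,12],[38,0],[43,19],[48,0]]
[[11,8],[15,0],[16,14],[23,15],[24,16],[28,0],[35,12],[38,0],[43,19],[48,0]]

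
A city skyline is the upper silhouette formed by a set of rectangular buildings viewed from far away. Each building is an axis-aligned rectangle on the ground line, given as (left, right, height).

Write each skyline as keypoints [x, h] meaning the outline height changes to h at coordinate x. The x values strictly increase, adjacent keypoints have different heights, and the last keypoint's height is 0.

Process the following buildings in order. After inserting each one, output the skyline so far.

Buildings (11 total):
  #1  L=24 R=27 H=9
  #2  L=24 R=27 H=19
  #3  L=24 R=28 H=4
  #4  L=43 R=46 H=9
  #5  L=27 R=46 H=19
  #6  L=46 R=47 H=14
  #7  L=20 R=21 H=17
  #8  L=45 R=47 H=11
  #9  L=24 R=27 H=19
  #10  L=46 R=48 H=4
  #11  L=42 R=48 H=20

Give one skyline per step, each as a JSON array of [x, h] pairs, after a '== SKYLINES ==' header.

== SKYLINES ==
[[24,9],[27,0]]
[[24,19],[27,0]]
[[24,19],[27,4],[28,0]]
[[24,19],[27,4],[28,0],[43,9],[46,0]]
[[24,19],[46,0]]
[[24,19],[46,14],[47,0]]
[[20,17],[21,0],[24,19],[46,14],[47,0]]
[[20,17],[21,0],[24,19],[46,14],[47,0]]
[[20,17],[21,0],[24,19],[46,14],[47,0]]
[[20,17],[21,0],[24,19],[46,14],[47,4],[48,0]]
[[20,17],[21,0],[24,19],[42,20],[48,0]]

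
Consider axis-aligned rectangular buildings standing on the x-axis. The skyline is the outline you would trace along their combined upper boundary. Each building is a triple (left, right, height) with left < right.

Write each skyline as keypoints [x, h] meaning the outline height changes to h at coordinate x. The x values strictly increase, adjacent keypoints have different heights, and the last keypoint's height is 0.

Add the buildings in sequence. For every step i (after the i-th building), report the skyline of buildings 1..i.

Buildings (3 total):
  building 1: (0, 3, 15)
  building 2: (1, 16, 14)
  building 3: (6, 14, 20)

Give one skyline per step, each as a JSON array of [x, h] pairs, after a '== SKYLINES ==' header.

== SKYLINES ==
[[0,15],[3,0]]
[[0,15],[3,14],[16,0]]
[[0,15],[3,14],[6,20],[14,14],[16,0]]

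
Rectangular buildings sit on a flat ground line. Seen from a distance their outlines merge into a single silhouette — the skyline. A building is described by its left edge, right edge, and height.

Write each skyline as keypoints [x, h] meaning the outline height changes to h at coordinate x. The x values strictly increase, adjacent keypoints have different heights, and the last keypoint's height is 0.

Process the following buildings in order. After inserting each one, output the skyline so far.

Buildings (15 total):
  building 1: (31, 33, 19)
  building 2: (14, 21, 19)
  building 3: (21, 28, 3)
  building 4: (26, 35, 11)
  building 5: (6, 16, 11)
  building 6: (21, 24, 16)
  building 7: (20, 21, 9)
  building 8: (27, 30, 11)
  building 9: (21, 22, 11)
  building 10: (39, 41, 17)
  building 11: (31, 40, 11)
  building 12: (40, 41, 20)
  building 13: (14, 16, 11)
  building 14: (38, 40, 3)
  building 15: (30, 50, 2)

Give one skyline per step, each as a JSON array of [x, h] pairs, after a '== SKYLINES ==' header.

== SKYLINES ==
[[31,19],[33,0]]
[[14,19],[21,0],[31,19],[33,0]]
[[14,19],[21,3],[28,0],[31,19],[33,0]]
[[14,19],[21,3],[26,11],[31,19],[33,11],[35,0]]
[[6,11],[14,19],[21,3],[26,11],[31,19],[33,11],[35,0]]
[[6,11],[14,19],[21,16],[24,3],[26,11],[31,19],[33,11],[35,0]]
[[6,11],[14,19],[21,16],[24,3],[26,11],[31,19],[33,11],[35,0]]
[[6,11],[14,19],[21,16],[24,3],[26,11],[31,19],[33,11],[35,0]]
[[6,11],[14,19],[21,16],[24,3],[26,11],[31,19],[33,11],[35,0]]
[[6,11],[14,19],[21,16],[24,3],[26,11],[31,19],[33,11],[35,0],[39,17],[41,0]]
[[6,11],[14,19],[21,16],[24,3],[26,11],[31,19],[33,11],[39,17],[41,0]]
[[6,11],[14,19],[21,16],[24,3],[26,11],[31,19],[33,11],[39,17],[40,20],[41,0]]
[[6,11],[14,19],[21,16],[24,3],[26,11],[31,19],[33,11],[39,17],[40,20],[41,0]]
[[6,11],[14,19],[21,16],[24,3],[26,11],[31,19],[33,11],[39,17],[40,20],[41,0]]
[[6,11],[14,19],[21,16],[24,3],[26,11],[31,19],[33,11],[39,17],[40,20],[41,2],[50,0]]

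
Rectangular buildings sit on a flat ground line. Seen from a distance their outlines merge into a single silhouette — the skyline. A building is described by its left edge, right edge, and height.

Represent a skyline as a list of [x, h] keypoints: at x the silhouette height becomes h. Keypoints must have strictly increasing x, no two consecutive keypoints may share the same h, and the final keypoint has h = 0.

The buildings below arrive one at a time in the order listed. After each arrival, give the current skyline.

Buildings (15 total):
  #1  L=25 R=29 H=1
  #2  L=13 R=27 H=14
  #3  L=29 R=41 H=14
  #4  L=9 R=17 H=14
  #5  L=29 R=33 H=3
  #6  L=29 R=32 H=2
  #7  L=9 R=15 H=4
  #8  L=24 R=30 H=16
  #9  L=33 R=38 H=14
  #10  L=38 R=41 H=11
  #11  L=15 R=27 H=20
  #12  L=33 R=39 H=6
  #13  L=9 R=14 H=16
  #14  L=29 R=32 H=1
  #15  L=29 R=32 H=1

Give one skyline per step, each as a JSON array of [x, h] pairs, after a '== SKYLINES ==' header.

== SKYLINES ==
[[25,1],[29,0]]
[[13,14],[27,1],[29,0]]
[[13,14],[27,1],[29,14],[41,0]]
[[9,14],[27,1],[29,14],[41,0]]
[[9,14],[27,1],[29,14],[41,0]]
[[9,14],[27,1],[29,14],[41,0]]
[[9,14],[27,1],[29,14],[41,0]]
[[9,14],[24,16],[30,14],[41,0]]
[[9,14],[24,16],[30,14],[41,0]]
[[9,14],[24,16],[30,14],[41,0]]
[[9,14],[15,20],[27,16],[30,14],[41,0]]
[[9,14],[15,20],[27,16],[30,14],[41,0]]
[[9,16],[14,14],[15,20],[27,16],[30,14],[41,0]]
[[9,16],[14,14],[15,20],[27,16],[30,14],[41,0]]
[[9,16],[14,14],[15,20],[27,16],[30,14],[41,0]]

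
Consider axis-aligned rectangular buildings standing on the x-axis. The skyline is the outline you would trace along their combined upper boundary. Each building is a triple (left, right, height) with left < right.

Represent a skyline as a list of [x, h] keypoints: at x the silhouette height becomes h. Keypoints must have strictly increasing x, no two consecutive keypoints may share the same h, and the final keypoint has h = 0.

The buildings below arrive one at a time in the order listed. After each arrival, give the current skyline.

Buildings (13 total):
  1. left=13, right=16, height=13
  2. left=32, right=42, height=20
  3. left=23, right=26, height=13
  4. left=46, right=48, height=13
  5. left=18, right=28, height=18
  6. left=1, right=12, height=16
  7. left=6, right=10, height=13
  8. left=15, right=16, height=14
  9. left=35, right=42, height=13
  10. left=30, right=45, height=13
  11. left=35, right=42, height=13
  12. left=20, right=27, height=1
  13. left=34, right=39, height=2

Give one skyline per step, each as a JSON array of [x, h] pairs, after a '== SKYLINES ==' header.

== SKYLINES ==
[[13,13],[16,0]]
[[13,13],[16,0],[32,20],[42,0]]
[[13,13],[16,0],[23,13],[26,0],[32,20],[42,0]]
[[13,13],[16,0],[23,13],[26,0],[32,20],[42,0],[46,13],[48,0]]
[[13,13],[16,0],[18,18],[28,0],[32,20],[42,0],[46,13],[48,0]]
[[1,16],[12,0],[13,13],[16,0],[18,18],[28,0],[32,20],[42,0],[46,13],[48,0]]
[[1,16],[12,0],[13,13],[16,0],[18,18],[28,0],[32,20],[42,0],[46,13],[48,0]]
[[1,16],[12,0],[13,13],[15,14],[16,0],[18,18],[28,0],[32,20],[42,0],[46,13],[48,0]]
[[1,16],[12,0],[13,13],[15,14],[16,0],[18,18],[28,0],[32,20],[42,0],[46,13],[48,0]]
[[1,16],[12,0],[13,13],[15,14],[16,0],[18,18],[28,0],[30,13],[32,20],[42,13],[45,0],[46,13],[48,0]]
[[1,16],[12,0],[13,13],[15,14],[16,0],[18,18],[28,0],[30,13],[32,20],[42,13],[45,0],[46,13],[48,0]]
[[1,16],[12,0],[13,13],[15,14],[16,0],[18,18],[28,0],[30,13],[32,20],[42,13],[45,0],[46,13],[48,0]]
[[1,16],[12,0],[13,13],[15,14],[16,0],[18,18],[28,0],[30,13],[32,20],[42,13],[45,0],[46,13],[48,0]]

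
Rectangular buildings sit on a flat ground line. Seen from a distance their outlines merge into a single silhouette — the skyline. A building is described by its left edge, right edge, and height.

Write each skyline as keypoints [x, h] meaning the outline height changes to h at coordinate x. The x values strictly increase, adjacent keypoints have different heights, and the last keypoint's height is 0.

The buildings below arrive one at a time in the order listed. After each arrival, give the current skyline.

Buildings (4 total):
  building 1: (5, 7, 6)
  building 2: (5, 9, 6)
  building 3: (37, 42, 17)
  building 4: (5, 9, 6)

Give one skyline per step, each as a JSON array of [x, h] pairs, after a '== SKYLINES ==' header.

== SKYLINES ==
[[5,6],[7,0]]
[[5,6],[9,0]]
[[5,6],[9,0],[37,17],[42,0]]
[[5,6],[9,0],[37,17],[42,0]]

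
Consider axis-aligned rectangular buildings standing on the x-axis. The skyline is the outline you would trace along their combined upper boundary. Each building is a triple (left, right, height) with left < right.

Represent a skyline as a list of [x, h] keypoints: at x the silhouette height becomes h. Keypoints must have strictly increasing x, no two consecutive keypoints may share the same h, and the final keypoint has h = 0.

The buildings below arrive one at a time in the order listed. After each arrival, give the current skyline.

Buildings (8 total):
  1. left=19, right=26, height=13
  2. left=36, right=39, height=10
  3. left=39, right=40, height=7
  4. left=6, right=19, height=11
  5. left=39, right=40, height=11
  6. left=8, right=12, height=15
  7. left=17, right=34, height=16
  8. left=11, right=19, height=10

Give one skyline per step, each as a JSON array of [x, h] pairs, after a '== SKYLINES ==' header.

== SKYLINES ==
[[19,13],[26,0]]
[[19,13],[26,0],[36,10],[39,0]]
[[19,13],[26,0],[36,10],[39,7],[40,0]]
[[6,11],[19,13],[26,0],[36,10],[39,7],[40,0]]
[[6,11],[19,13],[26,0],[36,10],[39,11],[40,0]]
[[6,11],[8,15],[12,11],[19,13],[26,0],[36,10],[39,11],[40,0]]
[[6,11],[8,15],[12,11],[17,16],[34,0],[36,10],[39,11],[40,0]]
[[6,11],[8,15],[12,11],[17,16],[34,0],[36,10],[39,11],[40,0]]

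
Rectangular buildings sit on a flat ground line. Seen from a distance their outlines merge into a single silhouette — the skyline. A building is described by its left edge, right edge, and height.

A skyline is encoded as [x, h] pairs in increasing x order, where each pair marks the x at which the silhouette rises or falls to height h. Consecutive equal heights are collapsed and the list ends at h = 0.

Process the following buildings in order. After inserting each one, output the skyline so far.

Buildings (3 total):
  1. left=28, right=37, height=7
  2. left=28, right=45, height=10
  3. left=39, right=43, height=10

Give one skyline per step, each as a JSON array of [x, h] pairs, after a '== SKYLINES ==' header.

== SKYLINES ==
[[28,7],[37,0]]
[[28,10],[45,0]]
[[28,10],[45,0]]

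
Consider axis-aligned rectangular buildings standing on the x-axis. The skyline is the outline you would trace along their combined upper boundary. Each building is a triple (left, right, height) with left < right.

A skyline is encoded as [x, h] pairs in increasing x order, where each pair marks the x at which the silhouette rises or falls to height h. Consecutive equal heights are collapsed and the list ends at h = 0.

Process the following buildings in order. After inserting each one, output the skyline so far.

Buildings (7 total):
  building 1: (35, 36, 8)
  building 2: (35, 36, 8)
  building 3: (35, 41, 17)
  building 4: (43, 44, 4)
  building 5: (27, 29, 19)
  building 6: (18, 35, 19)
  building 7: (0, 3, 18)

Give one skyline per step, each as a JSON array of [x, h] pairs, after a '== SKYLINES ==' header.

== SKYLINES ==
[[35,8],[36,0]]
[[35,8],[36,0]]
[[35,17],[41,0]]
[[35,17],[41,0],[43,4],[44,0]]
[[27,19],[29,0],[35,17],[41,0],[43,4],[44,0]]
[[18,19],[35,17],[41,0],[43,4],[44,0]]
[[0,18],[3,0],[18,19],[35,17],[41,0],[43,4],[44,0]]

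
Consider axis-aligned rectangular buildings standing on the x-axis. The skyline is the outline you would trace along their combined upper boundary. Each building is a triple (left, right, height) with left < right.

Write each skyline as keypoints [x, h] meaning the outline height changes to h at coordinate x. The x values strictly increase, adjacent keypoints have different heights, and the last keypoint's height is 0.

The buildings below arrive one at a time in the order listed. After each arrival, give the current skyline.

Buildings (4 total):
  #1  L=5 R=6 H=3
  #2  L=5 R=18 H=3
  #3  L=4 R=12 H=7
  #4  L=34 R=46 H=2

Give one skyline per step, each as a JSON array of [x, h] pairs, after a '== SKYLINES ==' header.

== SKYLINES ==
[[5,3],[6,0]]
[[5,3],[18,0]]
[[4,7],[12,3],[18,0]]
[[4,7],[12,3],[18,0],[34,2],[46,0]]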